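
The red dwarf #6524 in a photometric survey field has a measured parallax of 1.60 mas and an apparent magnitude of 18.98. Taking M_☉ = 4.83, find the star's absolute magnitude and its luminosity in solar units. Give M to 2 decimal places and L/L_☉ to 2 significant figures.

d = 1/p = 1000/1.60 mas = 625.0 pc
M = m − 5 log₁₀ d + 5 = 18.98 − 5·2.7959 + 5 = 10.001
M − M_☉ = 10.001 − 4.83 = 5.171
L/L_☉ = 10^(−0.4 × 5.171) = 8.546×10^-3

M ≈ 10.00; L/L_☉ ≈ 8.5×10^-3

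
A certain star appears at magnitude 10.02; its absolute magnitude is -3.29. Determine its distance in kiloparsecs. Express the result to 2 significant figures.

d ≈ 4.6 kpc

μ = m − M = 13.310
m − M = 5 log₁₀ d − 5
log₁₀ d = (m − M)/5 + 1 = 3.6620
d = 10^3.6620 = 4592 pc
= 4.592 kpc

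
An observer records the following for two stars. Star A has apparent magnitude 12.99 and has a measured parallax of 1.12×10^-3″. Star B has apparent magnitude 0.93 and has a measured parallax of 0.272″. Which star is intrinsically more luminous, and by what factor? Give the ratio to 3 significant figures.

Star B is more luminous, by a factor of 1.13.

Star A: d = 1/p = 1/1.12×10^-3″ = 892.9 pc
Star A: M = m − 5 log₁₀ d + 5 = 12.99 − 5·2.9508 + 5 = 3.236
Star B: d = 1/p = 1/0.272″ = 3.676 pc
Star B: M = m − 5 log₁₀ d + 5 = 0.93 − 5·0.5654 + 5 = 3.103
ΔM = M_A − M_B = 3.236 − (3.103) = 0.133; smaller M is more luminous → Star B.
L ratio = 10^(0.4 |ΔM|) = 10^0.053 = 1.131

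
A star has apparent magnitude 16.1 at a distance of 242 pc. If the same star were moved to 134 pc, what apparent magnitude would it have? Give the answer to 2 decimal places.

Flux ∝ 1/d², so Δm = 5 log₁₀(d₂/d₁) = 5 log₁₀(134/242) = -1.284
m₂ = m₁ + Δm = 16.1 + (-1.284) = 14.816

m ≈ 14.82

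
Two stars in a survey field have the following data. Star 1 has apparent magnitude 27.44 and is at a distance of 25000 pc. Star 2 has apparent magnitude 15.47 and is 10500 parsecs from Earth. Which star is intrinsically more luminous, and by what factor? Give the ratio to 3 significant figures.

Star 2 is more luminous, by a factor of 10800.

Star 1: M = m − 5 log₁₀ d + 5 = 27.44 − 5·4.3979 + 5 = 10.450
Star 2: M = m − 5 log₁₀ d + 5 = 15.47 − 5·4.0212 + 5 = 0.364
ΔM = M_1 − M_2 = 10.450 − (0.364) = 10.086; smaller M is more luminous → Star 2.
L ratio = 10^(0.4 |ΔM|) = 10^4.034 = 10830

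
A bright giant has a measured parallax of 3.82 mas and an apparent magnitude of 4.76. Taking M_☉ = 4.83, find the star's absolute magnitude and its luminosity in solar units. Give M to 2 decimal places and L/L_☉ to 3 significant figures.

M ≈ -2.33; L/L_☉ ≈ 731

d = 1/p = 1000/3.82 mas = 261.8 pc
M = m − 5 log₁₀ d + 5 = 4.76 − 5·2.4179 + 5 = -2.330
M − M_☉ = -2.330 − 4.83 = -7.160
L/L_☉ = 10^(−0.4 × -7.160) = 730.9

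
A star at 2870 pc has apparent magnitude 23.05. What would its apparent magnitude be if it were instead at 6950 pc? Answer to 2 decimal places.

m ≈ 24.97

Flux ∝ 1/d², so Δm = 5 log₁₀(d₂/d₁) = 5 log₁₀(6950/2870) = 1.921
m₂ = m₁ + Δm = 23.05 + (1.921) = 24.971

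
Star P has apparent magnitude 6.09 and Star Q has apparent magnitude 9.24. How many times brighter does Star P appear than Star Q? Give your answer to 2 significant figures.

Magnitude difference = -3.15
Flux ratio = 10^(−0.4 Δm) = 10^(−0.4 × -3.15) = 10^1.260 = 18.20

18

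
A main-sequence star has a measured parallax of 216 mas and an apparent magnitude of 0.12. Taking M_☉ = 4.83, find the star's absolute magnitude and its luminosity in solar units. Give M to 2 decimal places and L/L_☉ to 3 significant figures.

M ≈ 1.79; L/L_☉ ≈ 16.4

d = 1/p = 1000/216 mas = 4.630 pc
M = m − 5 log₁₀ d + 5 = 0.12 − 5·0.6655 + 5 = 1.792
M − M_☉ = 1.792 − 4.83 = -3.038
L/L_☉ = 10^(−0.4 × -3.038) = 16.41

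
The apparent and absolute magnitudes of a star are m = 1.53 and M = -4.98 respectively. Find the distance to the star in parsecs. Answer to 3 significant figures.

μ = m − M = 6.510
m − M = 5 log₁₀ d − 5
log₁₀ d = (m − M)/5 + 1 = 2.3020
d = 10^2.3020 = 200.4 pc

d ≈ 200 pc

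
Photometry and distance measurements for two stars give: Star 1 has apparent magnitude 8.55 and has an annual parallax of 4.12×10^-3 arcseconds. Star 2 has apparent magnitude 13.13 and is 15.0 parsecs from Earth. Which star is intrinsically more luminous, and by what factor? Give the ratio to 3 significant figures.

Star 1 is more luminous, by a factor of 17800.

Star 1: d = 1/p = 1/4.12×10^-3″ = 242.7 pc
Star 1: M = m − 5 log₁₀ d + 5 = 8.55 − 5·2.3851 + 5 = 1.624
Star 2: M = m − 5 log₁₀ d + 5 = 13.13 − 5·1.1761 + 5 = 12.250
ΔM = M_1 − M_2 = 1.624 − (12.250) = -10.625; smaller M is more luminous → Star 1.
L ratio = 10^(0.4 |ΔM|) = 10^4.250 = 17780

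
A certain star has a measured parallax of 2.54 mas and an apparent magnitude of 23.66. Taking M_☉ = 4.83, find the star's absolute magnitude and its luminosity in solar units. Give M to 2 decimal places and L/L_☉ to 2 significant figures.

M ≈ 15.68; L/L_☉ ≈ 4.6×10^-5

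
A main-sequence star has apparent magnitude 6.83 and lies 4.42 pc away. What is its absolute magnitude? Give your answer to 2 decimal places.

5 log₁₀(d/10 pc) = 5 log₁₀(4.420) − 5 = -1.773
M = m − 5 log₁₀(d/10) = 6.83 + 1.773 = 8.603

M ≈ 8.60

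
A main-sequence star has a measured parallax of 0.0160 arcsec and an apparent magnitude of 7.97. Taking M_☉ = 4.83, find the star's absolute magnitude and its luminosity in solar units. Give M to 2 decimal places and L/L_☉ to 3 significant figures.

M ≈ 3.99; L/L_☉ ≈ 2.17

d = 1/p = 1/0.0160″ = 62.50 pc
M = m − 5 log₁₀ d + 5 = 7.97 − 5·1.7959 + 5 = 3.991
M − M_☉ = 3.991 − 4.83 = -0.839
L/L_☉ = 10^(−0.4 × -0.839) = 2.167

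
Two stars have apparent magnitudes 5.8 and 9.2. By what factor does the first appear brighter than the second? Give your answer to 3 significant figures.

22.9

Δm = 5.8 − (9.2) = -3.4
Flux ratio = 10^(−0.4 Δm) = 10^(−0.4 × -3.4) = 10^1.360 = 22.91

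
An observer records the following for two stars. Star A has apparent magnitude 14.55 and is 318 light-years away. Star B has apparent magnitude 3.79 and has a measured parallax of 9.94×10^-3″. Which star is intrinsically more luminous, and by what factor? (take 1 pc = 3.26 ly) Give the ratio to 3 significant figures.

Star A: d = 318 ly / 3.26 = 97.55 pc
Star A: M = m − 5 log₁₀ d + 5 = 14.55 − 5·1.9892 + 5 = 9.604
Star B: d = 1/p = 1/9.94×10^-3″ = 100.6 pc
Star B: M = m − 5 log₁₀ d + 5 = 3.79 − 5·2.0026 + 5 = -1.223
ΔM = M_A − M_B = 9.604 − (-1.223) = 10.827; smaller M is more luminous → Star B.
L ratio = 10^(0.4 |ΔM|) = 10^4.331 = 21420

Star B is more luminous, by a factor of 21400.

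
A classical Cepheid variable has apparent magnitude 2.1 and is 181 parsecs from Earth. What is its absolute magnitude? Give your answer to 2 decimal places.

M ≈ -4.19

5 log₁₀(d/10 pc) = 5 log₁₀(181.0) − 5 = 6.288
M = m − 5 log₁₀(d/10) = 2.1 − 6.288 = -4.188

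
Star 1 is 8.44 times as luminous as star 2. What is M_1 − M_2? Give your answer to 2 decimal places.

M_1 − M_2 ≈ -2.32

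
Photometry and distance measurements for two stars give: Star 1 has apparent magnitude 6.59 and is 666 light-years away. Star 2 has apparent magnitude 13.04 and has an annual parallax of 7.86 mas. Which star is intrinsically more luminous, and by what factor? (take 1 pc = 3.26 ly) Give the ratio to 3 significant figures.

Star 1 is more luminous, by a factor of 980.

Star 1: d = 666 ly / 3.26 = 204.3 pc
Star 1: M = m − 5 log₁₀ d + 5 = 6.59 − 5·2.3103 + 5 = 0.039
Star 2: p = 7.86 mas = 7.86×10^-3″ → d = 1/p = 127.2 pc
Star 2: M = m − 5 log₁₀ d + 5 = 13.04 − 5·2.1046 + 5 = 7.517
ΔM = M_1 − M_2 = 0.039 − (7.517) = -7.478; smaller M is more luminous → Star 1.
L ratio = 10^(0.4 |ΔM|) = 10^2.991 = 980.3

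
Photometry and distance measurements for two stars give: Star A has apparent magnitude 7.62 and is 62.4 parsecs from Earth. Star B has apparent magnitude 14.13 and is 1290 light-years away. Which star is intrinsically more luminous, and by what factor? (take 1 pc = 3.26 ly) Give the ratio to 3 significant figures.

Star A: M = m − 5 log₁₀ d + 5 = 7.62 − 5·1.7952 + 5 = 3.644
Star B: d = 1290 ly / 3.26 = 395.7 pc
Star B: M = m − 5 log₁₀ d + 5 = 14.13 − 5·2.5974 + 5 = 6.143
ΔM = M_A − M_B = 3.644 − (6.143) = -2.499; smaller M is more luminous → Star A.
L ratio = 10^(0.4 |ΔM|) = 10^1.000 = 9.991

Star A is more luminous, by a factor of 9.99.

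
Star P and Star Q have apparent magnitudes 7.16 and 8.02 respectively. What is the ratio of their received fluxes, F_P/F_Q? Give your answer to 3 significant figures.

F_P/F_Q ≈ 2.21

Magnitude difference = -0.86
Flux ratio = 10^(−0.4 Δm) = 10^(−0.4 × -0.86) = 10^0.344 = 2.208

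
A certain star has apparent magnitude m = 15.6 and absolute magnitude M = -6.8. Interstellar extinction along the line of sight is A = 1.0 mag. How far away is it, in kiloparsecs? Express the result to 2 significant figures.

m − M = 5 log₁₀(d/10 pc) + A  ⇒  15.6 − (-6.8) − 1.0 = 5 log₁₀(d/10)
21.400 = 5 log₁₀(d/10)
log₁₀ d = (m − M − A)/5 + 1 = 5.2800
d = 10^5.2800 = 190500 pc
= 190.5 kpc

d ≈ 190 kpc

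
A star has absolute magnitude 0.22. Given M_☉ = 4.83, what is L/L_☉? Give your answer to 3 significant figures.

M − M_☉ = 0.22 − 4.83 = -4.610
L/L_☉ = 10^(−0.4 (M − M_☉)) = 10^1.844 = 69.82

L/L_☉ ≈ 69.8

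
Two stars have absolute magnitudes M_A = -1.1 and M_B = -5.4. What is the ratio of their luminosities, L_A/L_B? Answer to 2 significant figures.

L_A/L_B ≈ 0.019

ΔM = M_A − M_B = 4.3
L_A/L_B = 10^(−0.4 ΔM) = 10^-1.720 = 0.01905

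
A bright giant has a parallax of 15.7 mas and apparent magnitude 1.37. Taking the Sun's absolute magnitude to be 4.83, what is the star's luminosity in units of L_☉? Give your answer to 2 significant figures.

L/L_☉ ≈ 980

d = 1/p = 1000/15.7 mas = 63.69 pc
M = m − 5 log₁₀ d + 5 = 1.37 − 5·1.8041 + 5 = -2.651
M − M_☉ = -2.651 − 4.83 = -7.481
L/L_☉ = 10^(−0.4 × -7.481) = 982.2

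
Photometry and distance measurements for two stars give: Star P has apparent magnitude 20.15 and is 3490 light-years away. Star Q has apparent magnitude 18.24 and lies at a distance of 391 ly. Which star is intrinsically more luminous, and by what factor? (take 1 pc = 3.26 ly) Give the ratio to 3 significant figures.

Star P is more luminous, by a factor of 13.7.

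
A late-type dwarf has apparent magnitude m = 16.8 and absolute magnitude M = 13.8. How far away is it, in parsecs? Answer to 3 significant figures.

d ≈ 39.8 pc

Distance modulus: m − M = 16.8 − (13.8) = 3.000
m − M = 5 log₁₀ d − 5
log₁₀ d = (m − M)/5 + 1 = 1.6000
d = 10^1.6000 = 39.81 pc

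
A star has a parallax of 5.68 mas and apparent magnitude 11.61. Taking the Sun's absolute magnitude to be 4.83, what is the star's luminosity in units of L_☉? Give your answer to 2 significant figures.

d = 1/p = 1000/5.68 mas = 176.1 pc
M = m − 5 log₁₀ d + 5 = 11.61 − 5·2.2457 + 5 = 5.382
M − M_☉ = 5.382 − 4.83 = 0.552
L/L_☉ = 10^(−0.4 × 0.552) = 0.6016

L/L_☉ ≈ 0.60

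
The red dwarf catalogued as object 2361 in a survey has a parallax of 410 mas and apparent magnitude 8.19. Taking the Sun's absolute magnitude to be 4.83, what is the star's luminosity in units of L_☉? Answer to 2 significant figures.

L/L_☉ ≈ 2.7×10^-3

d = 1/p = 1000/410 mas = 2.439 pc
M = m − 5 log₁₀ d + 5 = 8.19 − 5·0.3872 + 5 = 11.254
M − M_☉ = 11.254 − 4.83 = 6.424
L/L_☉ = 10^(−0.4 × 6.424) = 2.694×10^-3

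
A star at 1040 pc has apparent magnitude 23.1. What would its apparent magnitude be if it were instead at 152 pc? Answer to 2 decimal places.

m ≈ 18.92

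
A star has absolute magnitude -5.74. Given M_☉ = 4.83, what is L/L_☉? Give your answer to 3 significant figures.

M − M_☉ = -5.74 − 4.83 = -10.570
L/L_☉ = 10^(−0.4 (M − M_☉)) = 10^4.228 = 16900

L/L_☉ ≈ 16900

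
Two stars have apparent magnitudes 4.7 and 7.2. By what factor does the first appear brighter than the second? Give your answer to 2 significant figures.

Δm = 4.7 − (7.2) = -2.5
Flux ratio = 10^(−0.4 Δm) = 10^(−0.4 × -2.5) = 10^1.000 = 10.00

10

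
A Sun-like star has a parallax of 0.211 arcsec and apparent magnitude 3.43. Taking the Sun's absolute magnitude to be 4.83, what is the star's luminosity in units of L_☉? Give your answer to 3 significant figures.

d = 1/p = 1/0.211″ = 4.739 pc
M = m − 5 log₁₀ d + 5 = 3.43 − 5·0.6757 + 5 = 5.051
M − M_☉ = 5.051 − 4.83 = 0.221
L/L_☉ = 10^(−0.4 × 0.221) = 0.8155

L/L_☉ ≈ 0.816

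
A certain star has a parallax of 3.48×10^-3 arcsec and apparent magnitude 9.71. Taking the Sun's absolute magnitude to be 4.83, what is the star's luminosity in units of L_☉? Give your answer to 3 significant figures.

L/L_☉ ≈ 9.22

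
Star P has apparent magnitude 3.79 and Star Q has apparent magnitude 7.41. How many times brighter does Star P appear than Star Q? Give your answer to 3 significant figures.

Magnitude difference = -3.62
Flux ratio = 10^(−0.4 Δm) = 10^(−0.4 × -3.62) = 10^1.448 = 28.05

28.1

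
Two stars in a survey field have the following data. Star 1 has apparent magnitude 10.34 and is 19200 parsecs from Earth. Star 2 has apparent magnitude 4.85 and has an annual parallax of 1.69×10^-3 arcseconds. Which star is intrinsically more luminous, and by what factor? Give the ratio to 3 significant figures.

Star 1 is more luminous, by a factor of 6.70.

Star 1: M = m − 5 log₁₀ d + 5 = 10.34 − 5·4.2833 + 5 = -6.077
Star 2: d = 1/p = 1/1.69×10^-3″ = 591.7 pc
Star 2: M = m − 5 log₁₀ d + 5 = 4.85 − 5·2.7721 + 5 = -4.011
ΔM = M_1 − M_2 = -6.077 − (-4.011) = -2.066; smaller M is more luminous → Star 1.
L ratio = 10^(0.4 |ΔM|) = 10^0.826 = 6.705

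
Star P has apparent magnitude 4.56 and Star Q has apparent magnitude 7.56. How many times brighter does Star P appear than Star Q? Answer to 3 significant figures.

Magnitude difference = -3.00
Flux ratio = 10^(−0.4 Δm) = 10^(−0.4 × -3.00) = 10^1.200 = 15.85

15.8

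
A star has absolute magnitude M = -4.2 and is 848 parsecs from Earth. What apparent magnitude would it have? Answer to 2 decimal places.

m = M + 5 log₁₀ d − 5 = -4.2 + 5·2.9284 − 5 = 5.442

m ≈ 5.44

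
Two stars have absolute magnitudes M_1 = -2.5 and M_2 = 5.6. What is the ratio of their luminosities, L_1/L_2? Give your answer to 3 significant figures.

ΔM = M_1 − M_2 = -8.1
L_1/L_2 = 10^(−0.4 ΔM) = 10^3.240 = 1738

L_1/L_2 ≈ 1740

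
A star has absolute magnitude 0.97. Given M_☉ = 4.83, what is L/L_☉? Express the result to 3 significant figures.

L/L_☉ ≈ 35.0

M − M_☉ = 0.97 − 4.83 = -3.860
L/L_☉ = 10^(−0.4 (M − M_☉)) = 10^1.544 = 34.99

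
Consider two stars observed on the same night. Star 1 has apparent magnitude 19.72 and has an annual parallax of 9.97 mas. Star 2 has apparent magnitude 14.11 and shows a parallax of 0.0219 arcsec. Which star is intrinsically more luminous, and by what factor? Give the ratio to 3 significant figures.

Star 2 is more luminous, by a factor of 36.3.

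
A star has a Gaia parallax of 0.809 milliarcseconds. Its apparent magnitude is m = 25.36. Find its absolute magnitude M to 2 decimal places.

M ≈ 14.90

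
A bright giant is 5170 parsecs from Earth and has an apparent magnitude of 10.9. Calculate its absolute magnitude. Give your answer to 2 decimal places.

5 log₁₀(d/10 pc) = 5 log₁₀(5170) − 5 = 13.567
M = m − 5 log₁₀(d/10) = 10.9 − 13.567 = -2.667

M ≈ -2.67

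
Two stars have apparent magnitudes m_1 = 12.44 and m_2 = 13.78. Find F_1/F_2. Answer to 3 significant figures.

Magnitude difference = -1.34
Flux ratio = 10^(−0.4 Δm) = 10^(−0.4 × -1.34) = 10^0.536 = 3.436

F_1/F_2 ≈ 3.44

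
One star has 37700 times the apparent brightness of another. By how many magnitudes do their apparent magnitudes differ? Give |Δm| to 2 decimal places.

|Δm| ≈ 11.44

Pogson: Δm = −2.5 log₁₀(ratio) = −2.5 log₁₀(37700) = −2.5 × 4.5763 = -11.441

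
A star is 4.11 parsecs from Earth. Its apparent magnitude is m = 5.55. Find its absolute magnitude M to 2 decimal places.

5 log₁₀(d/10 pc) = 5 log₁₀(4.110) − 5 = -1.931
M = m − 5 log₁₀(d/10) = 5.55 + 1.931 = 7.481

M ≈ 7.48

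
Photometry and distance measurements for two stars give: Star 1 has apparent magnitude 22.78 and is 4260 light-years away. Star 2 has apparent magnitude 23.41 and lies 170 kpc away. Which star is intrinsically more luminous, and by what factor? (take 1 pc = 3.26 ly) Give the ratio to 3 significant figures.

Star 1: d = 4260 ly / 3.26 = 1307 pc
Star 1: M = m − 5 log₁₀ d + 5 = 22.78 − 5·3.1162 + 5 = 12.199
Star 2: d = 170 kpc = 170000 pc
Star 2: M = m − 5 log₁₀ d + 5 = 23.41 − 5·5.2304 + 5 = 2.258
ΔM = M_1 − M_2 = 12.199 − (2.258) = 9.941; smaller M is more luminous → Star 2.
L ratio = 10^(0.4 |ΔM|) = 10^3.977 = 9474

Star 2 is more luminous, by a factor of 9470.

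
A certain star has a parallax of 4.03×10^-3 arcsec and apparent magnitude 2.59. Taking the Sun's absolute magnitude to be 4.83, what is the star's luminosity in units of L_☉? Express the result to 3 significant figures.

L/L_☉ ≈ 4850

d = 1/p = 1/4.03×10^-3″ = 248.1 pc
M = m − 5 log₁₀ d + 5 = 2.59 − 5·2.3947 + 5 = -4.383
M − M_☉ = -4.383 − 4.83 = -9.213
L/L_☉ = 10^(−0.4 × -9.213) = 4846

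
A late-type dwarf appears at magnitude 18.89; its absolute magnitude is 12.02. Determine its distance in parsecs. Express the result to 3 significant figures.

d ≈ 237 pc

Distance modulus: m − M = 18.89 − (12.02) = 6.870
m − M = 5 log₁₀ d − 5
log₁₀ d = (m − M)/5 + 1 = 2.3740
d = 10^2.3740 = 236.6 pc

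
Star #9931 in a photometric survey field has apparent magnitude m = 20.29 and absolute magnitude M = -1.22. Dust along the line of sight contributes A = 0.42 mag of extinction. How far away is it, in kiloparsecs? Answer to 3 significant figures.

m − M = 5 log₁₀(d/10 pc) + A  ⇒  20.29 − (-1.22) − 0.42 = 5 log₁₀(d/10)
21.090 = 5 log₁₀(d/10)
log₁₀ d = (m − M − A)/5 + 1 = 5.2180
d = 10^5.2180 = 165200 pc
= 165.2 kpc

d ≈ 165 kpc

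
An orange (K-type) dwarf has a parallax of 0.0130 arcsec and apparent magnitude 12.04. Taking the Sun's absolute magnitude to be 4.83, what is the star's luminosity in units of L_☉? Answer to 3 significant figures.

L/L_☉ ≈ 0.0773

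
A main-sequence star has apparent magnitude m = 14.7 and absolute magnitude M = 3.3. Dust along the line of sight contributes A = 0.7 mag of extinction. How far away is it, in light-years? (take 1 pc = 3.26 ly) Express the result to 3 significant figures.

d ≈ 4500 ly

m − M = 5 log₁₀(d/10 pc) + A  ⇒  14.7 − (3.3) − 0.7 = 5 log₁₀(d/10)
10.700 = 5 log₁₀(d/10)
log₁₀ d = (m − M − A)/5 + 1 = 3.1400
d = 10^3.1400 = 1380 pc
= 4500 ly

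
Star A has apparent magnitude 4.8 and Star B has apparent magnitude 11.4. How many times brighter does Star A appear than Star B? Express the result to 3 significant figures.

Magnitude difference = -6.6
Flux ratio = 10^(−0.4 Δm) = 10^(−0.4 × -6.6) = 10^2.640 = 436.5

437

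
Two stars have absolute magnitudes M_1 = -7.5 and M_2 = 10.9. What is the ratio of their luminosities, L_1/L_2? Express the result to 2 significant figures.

ΔM = M_1 − M_2 = -18.4
L_1/L_2 = 10^(−0.4 ΔM) = 10^7.360 = 2.291×10^7

L_1/L_2 ≈ 2.3×10^7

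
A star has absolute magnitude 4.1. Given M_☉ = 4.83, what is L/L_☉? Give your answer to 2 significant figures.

L/L_☉ ≈ 2.0

M − M_☉ = 4.1 − 4.83 = -0.730
L/L_☉ = 10^(−0.4 (M − M_☉)) = 10^0.292 = 1.959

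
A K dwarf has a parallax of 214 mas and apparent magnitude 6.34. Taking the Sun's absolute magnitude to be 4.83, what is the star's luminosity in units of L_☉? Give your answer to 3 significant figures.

L/L_☉ ≈ 0.0543

d = 1/p = 1000/214 mas = 4.673 pc
M = m − 5 log₁₀ d + 5 = 6.34 − 5·0.6696 + 5 = 7.992
M − M_☉ = 7.992 − 4.83 = 3.162
L/L_☉ = 10^(−0.4 × 3.162) = 0.05435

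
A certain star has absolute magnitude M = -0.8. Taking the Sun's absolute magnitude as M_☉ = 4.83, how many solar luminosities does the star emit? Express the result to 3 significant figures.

M − M_☉ = -0.8 − 4.83 = -5.630
L/L_☉ = 10^(−0.4 (M − M_☉)) = 10^2.252 = 178.6

L/L_☉ ≈ 179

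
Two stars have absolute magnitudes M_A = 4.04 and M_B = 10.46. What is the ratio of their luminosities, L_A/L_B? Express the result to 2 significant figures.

ΔM = M_A − M_B = -6.42
L_A/L_B = 10^(−0.4 ΔM) = 10^2.568 = 369.8

L_A/L_B ≈ 370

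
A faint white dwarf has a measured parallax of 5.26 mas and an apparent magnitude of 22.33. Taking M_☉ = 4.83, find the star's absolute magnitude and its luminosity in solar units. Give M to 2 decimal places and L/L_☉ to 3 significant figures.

M ≈ 15.93; L/L_☉ ≈ 3.61×10^-5

d = 1/p = 1000/5.26 mas = 190.1 pc
M = m − 5 log₁₀ d + 5 = 22.33 − 5·2.2790 + 5 = 15.935
M − M_☉ = 15.935 − 4.83 = 11.105
L/L_☉ = 10^(−0.4 × 11.105) = 3.614×10^-5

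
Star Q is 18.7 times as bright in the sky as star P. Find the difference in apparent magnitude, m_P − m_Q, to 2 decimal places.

Pogson: Δm = −2.5 log₁₀(ratio) = −2.5 log₁₀(18.7) = −2.5 × 1.2718 = -3.180
Star Q is brighter so has the smaller magnitude: m_P − m_Q is positive.

m_P − m_Q ≈ 3.18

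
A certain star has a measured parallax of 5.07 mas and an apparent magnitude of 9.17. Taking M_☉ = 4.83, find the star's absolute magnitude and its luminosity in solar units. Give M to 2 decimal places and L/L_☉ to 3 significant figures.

M ≈ 2.70; L/L_☉ ≈ 7.14

d = 1/p = 1000/5.07 mas = 197.2 pc
M = m − 5 log₁₀ d + 5 = 9.17 − 5·2.2950 + 5 = 2.695
M − M_☉ = 2.695 − 4.83 = -2.135
L/L_☉ = 10^(−0.4 × -2.135) = 7.145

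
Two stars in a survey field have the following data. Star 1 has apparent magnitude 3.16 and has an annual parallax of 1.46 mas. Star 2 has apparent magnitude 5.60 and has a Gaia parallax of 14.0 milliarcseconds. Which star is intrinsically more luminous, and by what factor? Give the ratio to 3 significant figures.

Star 1: p = 1.46 mas = 1.46×10^-3″ → d = 1/p = 684.9 pc
Star 1: M = m − 5 log₁₀ d + 5 = 3.16 − 5·2.8356 + 5 = -6.018
Star 2: p = 14.0 mas = 0.0140″ → d = 1/p = 71.43 pc
Star 2: M = m − 5 log₁₀ d + 5 = 5.60 − 5·1.8539 + 5 = 1.331
ΔM = M_1 − M_2 = -6.018 − (1.331) = -7.349; smaller M is more luminous → Star 1.
L ratio = 10^(0.4 |ΔM|) = 10^2.940 = 870.1

Star 1 is more luminous, by a factor of 870.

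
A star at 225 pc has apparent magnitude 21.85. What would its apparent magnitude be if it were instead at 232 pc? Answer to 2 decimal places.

m ≈ 21.92

Flux ∝ 1/d², so Δm = 5 log₁₀(d₂/d₁) = 5 log₁₀(232/225) = 0.067
m₂ = m₁ + Δm = 21.85 + (0.067) = 21.917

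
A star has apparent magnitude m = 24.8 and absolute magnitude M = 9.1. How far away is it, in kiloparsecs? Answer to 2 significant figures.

d ≈ 14 kpc

Distance modulus: m − M = 24.8 − (9.1) = 15.700
m − M = 5 log₁₀ d − 5
log₁₀ d = (m − M)/5 + 1 = 4.1400
d = 10^4.1400 = 13800 pc
= 13.80 kpc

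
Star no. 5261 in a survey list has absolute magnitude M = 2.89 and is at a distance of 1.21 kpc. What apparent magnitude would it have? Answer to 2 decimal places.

m ≈ 13.30

d = 1.21 kpc = 1210 pc
m = M + 5 log₁₀ d − 5 = 2.89 + 5·3.0828 − 5 = 13.304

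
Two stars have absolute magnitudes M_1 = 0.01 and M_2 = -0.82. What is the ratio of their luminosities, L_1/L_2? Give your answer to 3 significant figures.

L_1/L_2 ≈ 0.466

ΔM = M_1 − M_2 = 0.83
L_1/L_2 = 10^(−0.4 ΔM) = 10^-0.332 = 0.4656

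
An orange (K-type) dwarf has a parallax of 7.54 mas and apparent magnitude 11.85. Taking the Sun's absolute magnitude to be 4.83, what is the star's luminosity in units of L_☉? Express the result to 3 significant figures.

d = 1/p = 1000/7.54 mas = 132.6 pc
M = m − 5 log₁₀ d + 5 = 11.85 − 5·2.1226 + 5 = 6.237
M − M_☉ = 6.237 − 4.83 = 1.407
L/L_☉ = 10^(−0.4 × 1.407) = 0.2737

L/L_☉ ≈ 0.274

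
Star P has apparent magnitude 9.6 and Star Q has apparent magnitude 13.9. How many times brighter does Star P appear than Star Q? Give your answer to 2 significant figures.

Magnitude difference = -4.3
Flux ratio = 10^(−0.4 Δm) = 10^(−0.4 × -4.3) = 10^1.720 = 52.48

52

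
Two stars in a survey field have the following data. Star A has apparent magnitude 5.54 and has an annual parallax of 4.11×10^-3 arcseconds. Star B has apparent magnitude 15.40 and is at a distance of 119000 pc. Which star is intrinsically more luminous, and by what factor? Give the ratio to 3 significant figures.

Star A: d = 1/p = 1/4.11×10^-3″ = 243.3 pc
Star A: M = m − 5 log₁₀ d + 5 = 5.54 − 5·2.3862 + 5 = -1.391
Star B: M = m − 5 log₁₀ d + 5 = 15.40 − 5·5.0755 + 5 = -4.978
ΔM = M_A − M_B = -1.391 − (-4.978) = 3.587; smaller M is more luminous → Star B.
L ratio = 10^(0.4 |ΔM|) = 10^1.435 = 27.21

Star B is more luminous, by a factor of 27.2.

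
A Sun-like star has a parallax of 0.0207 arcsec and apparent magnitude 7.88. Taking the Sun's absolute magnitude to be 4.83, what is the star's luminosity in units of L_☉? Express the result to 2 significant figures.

d = 1/p = 1/0.0207″ = 48.31 pc
M = m − 5 log₁₀ d + 5 = 7.88 − 5·1.6840 + 5 = 4.460
M − M_☉ = 4.460 − 4.83 = -0.370
L/L_☉ = 10^(−0.4 × -0.370) = 1.406

L/L_☉ ≈ 1.4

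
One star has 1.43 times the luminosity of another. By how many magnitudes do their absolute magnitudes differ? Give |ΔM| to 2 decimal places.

|ΔM| ≈ 0.39

Pogson: ΔM = −2.5 log₁₀(ratio) = −2.5 log₁₀(1.43) = −2.5 × 0.1553 = -0.388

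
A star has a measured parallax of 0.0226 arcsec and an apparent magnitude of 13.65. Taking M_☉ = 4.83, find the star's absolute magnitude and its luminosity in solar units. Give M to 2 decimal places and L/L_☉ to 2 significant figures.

M ≈ 10.42; L/L_☉ ≈ 5.8×10^-3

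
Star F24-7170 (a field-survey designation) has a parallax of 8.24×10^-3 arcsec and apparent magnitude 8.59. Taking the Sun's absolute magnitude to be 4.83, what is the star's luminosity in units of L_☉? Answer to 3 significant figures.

L/L_☉ ≈ 4.61

d = 1/p = 1/8.24×10^-3″ = 121.4 pc
M = m − 5 log₁₀ d + 5 = 8.59 − 5·2.0841 + 5 = 3.170
M − M_☉ = 3.170 − 4.83 = -1.660
L/L_☉ = 10^(−0.4 × -1.660) = 4.615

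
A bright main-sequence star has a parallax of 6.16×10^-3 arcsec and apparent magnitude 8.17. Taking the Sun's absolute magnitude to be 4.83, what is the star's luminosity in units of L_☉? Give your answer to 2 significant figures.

d = 1/p = 1/6.16×10^-3″ = 162.3 pc
M = m − 5 log₁₀ d + 5 = 8.17 − 5·2.2104 + 5 = 2.118
M − M_☉ = 2.118 − 4.83 = -2.712
L/L_☉ = 10^(−0.4 × -2.712) = 12.16

L/L_☉ ≈ 12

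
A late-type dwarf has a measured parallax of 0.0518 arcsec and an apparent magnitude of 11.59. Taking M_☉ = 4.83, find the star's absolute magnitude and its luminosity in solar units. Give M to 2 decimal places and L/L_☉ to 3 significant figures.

M ≈ 10.16; L/L_☉ ≈ 7.37×10^-3

d = 1/p = 1/0.0518″ = 19.31 pc
M = m − 5 log₁₀ d + 5 = 11.59 − 5·1.2857 + 5 = 10.162
M − M_☉ = 10.162 − 4.83 = 5.332
L/L_☉ = 10^(−0.4 × 5.332) = 7.368×10^-3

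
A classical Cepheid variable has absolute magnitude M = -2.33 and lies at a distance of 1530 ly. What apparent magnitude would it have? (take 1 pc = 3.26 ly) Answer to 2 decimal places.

m ≈ 6.03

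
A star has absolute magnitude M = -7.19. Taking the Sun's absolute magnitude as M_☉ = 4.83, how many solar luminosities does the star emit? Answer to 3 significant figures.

M − M_☉ = -7.19 − 4.83 = -12.020
L/L_☉ = 10^(−0.4 (M − M_☉)) = 10^4.808 = 64270

L/L_☉ ≈ 64300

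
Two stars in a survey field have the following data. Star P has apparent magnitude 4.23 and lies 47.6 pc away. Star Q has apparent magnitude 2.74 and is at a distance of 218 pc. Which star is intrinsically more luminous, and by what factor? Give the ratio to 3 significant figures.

Star Q is more luminous, by a factor of 82.7.

Star P: M = m − 5 log₁₀ d + 5 = 4.23 − 5·1.6776 + 5 = 0.842
Star Q: M = m − 5 log₁₀ d + 5 = 2.74 − 5·2.3385 + 5 = -3.952
ΔM = M_P − M_Q = 0.842 − (-3.952) = 4.794; smaller M is more luminous → Star Q.
L ratio = 10^(0.4 |ΔM|) = 10^1.918 = 82.74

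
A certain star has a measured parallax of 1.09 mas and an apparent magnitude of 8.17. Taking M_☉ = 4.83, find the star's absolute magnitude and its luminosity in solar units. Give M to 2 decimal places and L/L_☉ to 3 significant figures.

d = 1/p = 1000/1.09 mas = 917.4 pc
M = m − 5 log₁₀ d + 5 = 8.17 − 5·2.9626 + 5 = -1.643
M − M_☉ = -1.643 − 4.83 = -6.473
L/L_☉ = 10^(−0.4 × -6.473) = 388.3

M ≈ -1.64; L/L_☉ ≈ 388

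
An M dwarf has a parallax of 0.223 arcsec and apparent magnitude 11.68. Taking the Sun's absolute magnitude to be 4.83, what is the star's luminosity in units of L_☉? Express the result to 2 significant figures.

d = 1/p = 1/0.223″ = 4.484 pc
M = m − 5 log₁₀ d + 5 = 11.68 − 5·0.6517 + 5 = 13.422
M − M_☉ = 13.422 − 4.83 = 8.592
L/L_☉ = 10^(−0.4 × 8.592) = 3.659×10^-4

L/L_☉ ≈ 3.7×10^-4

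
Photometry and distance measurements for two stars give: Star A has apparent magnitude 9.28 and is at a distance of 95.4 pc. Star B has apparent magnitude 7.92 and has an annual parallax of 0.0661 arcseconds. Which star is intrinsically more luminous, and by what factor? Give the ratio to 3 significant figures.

Star A is more luminous, by a factor of 11.4.

Star A: M = m − 5 log₁₀ d + 5 = 9.28 − 5·1.9795 + 5 = 4.382
Star B: d = 1/p = 1/0.0661″ = 15.13 pc
Star B: M = m − 5 log₁₀ d + 5 = 7.92 − 5·1.1798 + 5 = 7.021
ΔM = M_A − M_B = 4.382 − (7.021) = -2.639; smaller M is more luminous → Star A.
L ratio = 10^(0.4 |ΔM|) = 10^1.055 = 11.36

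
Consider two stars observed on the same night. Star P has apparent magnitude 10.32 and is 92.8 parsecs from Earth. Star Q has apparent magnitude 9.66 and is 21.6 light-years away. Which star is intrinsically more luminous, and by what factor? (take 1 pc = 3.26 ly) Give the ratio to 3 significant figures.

Star P: M = m − 5 log₁₀ d + 5 = 10.32 − 5·1.9675 + 5 = 5.482
Star Q: d = 21.6 ly / 3.26 = 6.626 pc
Star Q: M = m − 5 log₁₀ d + 5 = 9.66 − 5·0.8212 + 5 = 10.554
ΔM = M_P − M_Q = 5.482 − (10.554) = -5.072; smaller M is more luminous → Star P.
L ratio = 10^(0.4 |ΔM|) = 10^2.029 = 106.8

Star P is more luminous, by a factor of 107.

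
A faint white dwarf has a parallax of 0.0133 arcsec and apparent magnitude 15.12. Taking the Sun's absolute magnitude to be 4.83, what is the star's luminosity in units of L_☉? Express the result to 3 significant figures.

L/L_☉ ≈ 4.33×10^-3

d = 1/p = 1/0.0133″ = 75.19 pc
M = m − 5 log₁₀ d + 5 = 15.12 − 5·1.8761 + 5 = 10.739
M − M_☉ = 10.739 − 4.83 = 5.909
L/L_☉ = 10^(−0.4 × 5.909) = 4.328×10^-3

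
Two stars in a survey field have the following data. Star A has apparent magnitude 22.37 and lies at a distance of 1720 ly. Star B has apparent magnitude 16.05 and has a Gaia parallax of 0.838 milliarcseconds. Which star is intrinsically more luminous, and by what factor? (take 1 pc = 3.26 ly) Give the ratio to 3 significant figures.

Star B is more luminous, by a factor of 1730.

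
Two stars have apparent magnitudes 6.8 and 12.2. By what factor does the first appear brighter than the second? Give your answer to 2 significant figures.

140

Δm = 6.8 − (12.2) = -5.4
Flux ratio = 10^(−0.4 Δm) = 10^(−0.4 × -5.4) = 10^2.160 = 144.5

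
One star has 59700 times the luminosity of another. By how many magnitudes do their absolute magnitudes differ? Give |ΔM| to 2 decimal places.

|ΔM| ≈ 11.94

Pogson: ΔM = −2.5 log₁₀(ratio) = −2.5 log₁₀(59700) = −2.5 × 4.7760 = -11.940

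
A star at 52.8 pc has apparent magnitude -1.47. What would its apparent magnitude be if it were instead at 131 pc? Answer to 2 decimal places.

Flux ∝ 1/d², so Δm = 5 log₁₀(d₂/d₁) = 5 log₁₀(131/52.8) = 1.973
m₂ = m₁ + Δm = -1.47 + (1.973) = 0.503

m ≈ 0.50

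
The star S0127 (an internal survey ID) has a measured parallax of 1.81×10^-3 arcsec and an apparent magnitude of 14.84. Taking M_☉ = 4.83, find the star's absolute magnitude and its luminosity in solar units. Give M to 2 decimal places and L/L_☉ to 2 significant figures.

d = 1/p = 1/1.81×10^-3″ = 552.5 pc
M = m − 5 log₁₀ d + 5 = 14.84 − 5·2.7423 + 5 = 6.128
M − M_☉ = 6.128 − 4.83 = 1.298
L/L_☉ = 10^(−0.4 × 1.298) = 0.3024

M ≈ 6.13; L/L_☉ ≈ 0.30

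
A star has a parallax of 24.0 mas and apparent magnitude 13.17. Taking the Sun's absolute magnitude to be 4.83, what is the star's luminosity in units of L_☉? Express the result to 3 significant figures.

L/L_☉ ≈ 8.01×10^-3

d = 1/p = 1000/24.0 mas = 41.67 pc
M = m − 5 log₁₀ d + 5 = 13.17 − 5·1.6198 + 5 = 10.071
M − M_☉ = 10.071 − 4.83 = 5.241
L/L_☉ = 10^(−0.4 × 5.241) = 8.009×10^-3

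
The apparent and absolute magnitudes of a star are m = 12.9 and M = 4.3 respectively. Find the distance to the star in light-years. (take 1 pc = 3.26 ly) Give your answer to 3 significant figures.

Distance modulus: m − M = 12.9 − (4.3) = 8.600
m − M = 5 log₁₀ d − 5
log₁₀ d = (m − M)/5 + 1 = 2.7200
d = 10^2.7200 = 524.8 pc
= 1711 ly

d ≈ 1710 ly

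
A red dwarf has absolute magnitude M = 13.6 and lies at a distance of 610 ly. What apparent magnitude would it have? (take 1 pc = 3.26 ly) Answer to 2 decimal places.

d = 610 ly / 3.26 = 187.1 pc
m = M + 5 log₁₀ d − 5 = 13.6 + 5·2.2721 − 5 = 19.961

m ≈ 19.96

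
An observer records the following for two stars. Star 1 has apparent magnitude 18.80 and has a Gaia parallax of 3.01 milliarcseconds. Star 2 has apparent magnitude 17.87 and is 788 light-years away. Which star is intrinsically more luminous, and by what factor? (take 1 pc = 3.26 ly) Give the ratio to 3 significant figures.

Star 1: p = 3.01 mas = 3.01×10^-3″ → d = 1/p = 332.2 pc
Star 1: M = m − 5 log₁₀ d + 5 = 18.80 − 5·2.5214 + 5 = 11.193
Star 2: d = 788 ly / 3.26 = 241.7 pc
Star 2: M = m − 5 log₁₀ d + 5 = 17.87 − 5·2.3833 + 5 = 10.953
ΔM = M_1 − M_2 = 11.193 − (10.953) = 0.239; smaller M is more luminous → Star 2.
L ratio = 10^(0.4 |ΔM|) = 10^0.096 = 1.247

Star 2 is more luminous, by a factor of 1.25.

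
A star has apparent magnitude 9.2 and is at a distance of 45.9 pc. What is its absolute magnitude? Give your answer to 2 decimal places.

5 log₁₀(d/10 pc) = 5 log₁₀(45.90) − 5 = 3.309
M = m − 5 log₁₀(d/10) = 9.2 − 3.309 = 5.891

M ≈ 5.89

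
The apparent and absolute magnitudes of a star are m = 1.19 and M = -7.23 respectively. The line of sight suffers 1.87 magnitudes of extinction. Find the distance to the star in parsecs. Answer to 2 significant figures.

d ≈ 200 pc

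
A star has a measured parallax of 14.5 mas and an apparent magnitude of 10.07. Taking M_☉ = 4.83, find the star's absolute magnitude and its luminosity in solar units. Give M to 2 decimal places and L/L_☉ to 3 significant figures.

M ≈ 5.88; L/L_☉ ≈ 0.381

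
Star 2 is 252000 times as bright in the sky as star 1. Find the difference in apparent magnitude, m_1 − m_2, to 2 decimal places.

Pogson: Δm = −2.5 log₁₀(ratio) = −2.5 log₁₀(252000) = −2.5 × 5.4014 = -13.504
Star 2 is brighter so has the smaller magnitude: m_1 − m_2 is positive.

m_1 − m_2 ≈ 13.50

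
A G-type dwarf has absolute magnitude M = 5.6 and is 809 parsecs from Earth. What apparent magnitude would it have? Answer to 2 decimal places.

m ≈ 15.14

m = M + 5 log₁₀ d − 5 = 5.6 + 5·2.9079 − 5 = 15.140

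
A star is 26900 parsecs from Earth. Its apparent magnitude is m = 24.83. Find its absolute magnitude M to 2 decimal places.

5 log₁₀(d/10 pc) = 5 log₁₀(26900) − 5 = 17.149
M = m − 5 log₁₀(d/10) = 24.83 − 17.149 = 7.681

M ≈ 7.68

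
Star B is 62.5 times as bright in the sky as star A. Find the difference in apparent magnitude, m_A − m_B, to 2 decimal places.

Pogson: Δm = −2.5 log₁₀(ratio) = −2.5 log₁₀(62.5) = −2.5 × 1.7959 = -4.490
Star B is brighter so has the smaller magnitude: m_A − m_B is positive.

m_A − m_B ≈ 4.49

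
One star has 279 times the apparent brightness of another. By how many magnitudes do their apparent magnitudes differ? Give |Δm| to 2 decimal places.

Pogson: Δm = −2.5 log₁₀(ratio) = −2.5 log₁₀(279) = −2.5 × 2.4456 = -6.114

|Δm| ≈ 6.11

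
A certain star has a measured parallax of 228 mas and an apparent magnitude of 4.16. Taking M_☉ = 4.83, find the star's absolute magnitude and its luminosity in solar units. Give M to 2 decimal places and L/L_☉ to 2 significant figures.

d = 1/p = 1000/228 mas = 4.386 pc
M = m − 5 log₁₀ d + 5 = 4.16 − 5·0.6421 + 5 = 5.950
M − M_☉ = 5.950 − 4.83 = 1.120
L/L_☉ = 10^(−0.4 × 1.120) = 0.3566

M ≈ 5.95; L/L_☉ ≈ 0.36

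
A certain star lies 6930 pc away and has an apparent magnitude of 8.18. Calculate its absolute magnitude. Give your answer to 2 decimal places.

M ≈ -6.02

5 log₁₀(d/10 pc) = 5 log₁₀(6930) − 5 = 14.204
M = m − 5 log₁₀(d/10) = 8.18 − 14.204 = -6.024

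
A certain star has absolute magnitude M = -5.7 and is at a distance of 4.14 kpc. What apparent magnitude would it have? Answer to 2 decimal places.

d = 4.14 kpc = 4140 pc
m = M + 5 log₁₀ d − 5 = -5.7 + 5·3.6170 − 5 = 7.385

m ≈ 7.39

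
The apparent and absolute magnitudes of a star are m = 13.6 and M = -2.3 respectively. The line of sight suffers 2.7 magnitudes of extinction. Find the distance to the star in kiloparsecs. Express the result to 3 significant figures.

d ≈ 4.37 kpc

m − M = 5 log₁₀(d/10 pc) + A  ⇒  13.6 − (-2.3) − 2.7 = 5 log₁₀(d/10)
13.200 = 5 log₁₀(d/10)
log₁₀ d = (m − M − A)/5 + 1 = 3.6400
d = 10^3.6400 = 4365 pc
= 4.365 kpc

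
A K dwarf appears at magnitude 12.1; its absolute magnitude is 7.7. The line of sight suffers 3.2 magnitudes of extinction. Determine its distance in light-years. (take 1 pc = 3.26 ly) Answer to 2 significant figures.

d ≈ 57 ly

m − M = 5 log₁₀(d/10 pc) + A  ⇒  12.1 − (7.7) − 3.2 = 5 log₁₀(d/10)
1.200 = 5 log₁₀(d/10)
log₁₀ d = (m − M − A)/5 + 1 = 1.2400
d = 10^1.2400 = 17.38 pc
= 56.65 ly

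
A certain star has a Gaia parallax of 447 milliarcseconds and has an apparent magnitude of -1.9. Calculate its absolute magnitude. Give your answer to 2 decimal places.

M ≈ 1.35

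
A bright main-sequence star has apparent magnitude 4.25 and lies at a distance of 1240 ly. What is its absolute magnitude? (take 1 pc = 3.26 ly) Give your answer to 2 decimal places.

M ≈ -3.65

d = 1240 ly / 3.26 = 380.4 pc
5 log₁₀(d/10 pc) = 5 log₁₀(380.4) − 5 = 7.901
M = m − 5 log₁₀(d/10) = 4.25 − 7.901 = -3.651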